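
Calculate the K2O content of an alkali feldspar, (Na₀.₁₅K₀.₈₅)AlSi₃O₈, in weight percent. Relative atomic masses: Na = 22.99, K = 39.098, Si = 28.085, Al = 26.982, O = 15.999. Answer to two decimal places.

M((Na₀.₁₅K₀.₈₅)AlSi₃O₈) = 275.911 g/mol; M(K2O) = 94.195 g/mol.
Moles K2O per formula unit = 0.85 K ÷ 2 = 0.4250.
K2O fraction = (0.4250 × 94.195) / 275.911 = 40.033/275.911 = 0.1451.

14.51 wt%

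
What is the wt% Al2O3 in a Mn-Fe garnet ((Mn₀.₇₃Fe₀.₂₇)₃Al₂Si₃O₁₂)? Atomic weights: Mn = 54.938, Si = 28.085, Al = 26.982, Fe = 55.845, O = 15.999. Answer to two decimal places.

Molar mass of (Mn₀.₇₃Fe₀.₂₇)₃Al₂Si₃O₁₂ = 2.19*54.938 + 0.81*55.845 + 2*26.982 + 3*28.085 + 12*15.999 = 495.756 g/mol.
Each formula unit contains 2 Al, equivalent to 2/2 = 1.0000 mol Al2O3.
M(Al2O3) = 2×26.982 + 3×15.999 = 101.961 g/mol.
Mass of Al2O3 per formula unit = 1.0000 × 101.961 = 101.961 g.
Al2O3 wt% = 101.961 / 495.756 × 100 = 20.57%.

20.57 wt%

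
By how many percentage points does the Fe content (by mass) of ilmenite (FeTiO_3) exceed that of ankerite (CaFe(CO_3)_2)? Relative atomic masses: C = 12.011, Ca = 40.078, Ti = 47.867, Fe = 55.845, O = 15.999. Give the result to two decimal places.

Fe in FeTiO_3: molar mass 151.709 g/mol; 1×55.845 = 55.845 g → 36.81 wt%.
Fe in CaFe(CO_3)_2: molar mass 215.939 g/mol; 1×55.845 = 55.845 g → 25.86 wt%.
Difference = 36.81 − 25.86 = 10.95 percentage points.

10.95 percentage points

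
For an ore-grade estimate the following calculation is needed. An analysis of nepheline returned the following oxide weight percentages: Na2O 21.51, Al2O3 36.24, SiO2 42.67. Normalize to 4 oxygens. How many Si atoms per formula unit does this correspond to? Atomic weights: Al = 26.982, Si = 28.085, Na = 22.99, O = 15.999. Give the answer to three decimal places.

Na2O (M=61.979): mol = 0.34705; Na = 0.69410, O = 0.34705.
Al2O3 (M=101.961): mol = 0.35543; Al = 0.71086, O = 1.06629.
SiO2 (M=60.083): mol = 0.71018; Si = 0.71018, O = 1.42036.
ΣO = 2.83370; factor = 4/ΣO = 1.41158.
Si apfu = 0.71018 × 1.41158 = 1.002.

1.002 Si apfu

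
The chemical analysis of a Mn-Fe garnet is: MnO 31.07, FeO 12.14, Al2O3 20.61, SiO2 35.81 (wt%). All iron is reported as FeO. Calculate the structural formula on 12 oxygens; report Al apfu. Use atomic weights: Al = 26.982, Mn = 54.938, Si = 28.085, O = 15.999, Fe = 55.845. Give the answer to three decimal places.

2.017 Al apfu

MnO (M=70.937): mol = 0.43799; Mn = 0.43799, O = 0.43799.
FeO (M=71.844): mol = 0.16898; Fe = 0.16898, O = 0.16898.
Al2O3 (M=101.961): mol = 0.20214; Al = 0.40428, O = 0.60642.
SiO2 (M=60.083): mol = 0.59601; Si = 0.59601, O = 1.19202.
ΣO = 2.40541; factor = 12/ΣO = 4.98875.
Al apfu = 0.40428 × 4.98875 = 2.017.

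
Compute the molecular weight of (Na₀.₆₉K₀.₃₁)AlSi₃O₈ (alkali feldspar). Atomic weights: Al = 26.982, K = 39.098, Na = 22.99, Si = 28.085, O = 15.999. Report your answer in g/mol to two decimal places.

The formula mass is the sum 0.69·22.99 + 0.31·39.098 + 1·26.982 + 3·28.085 + 8·15.999.

267.21 g/mol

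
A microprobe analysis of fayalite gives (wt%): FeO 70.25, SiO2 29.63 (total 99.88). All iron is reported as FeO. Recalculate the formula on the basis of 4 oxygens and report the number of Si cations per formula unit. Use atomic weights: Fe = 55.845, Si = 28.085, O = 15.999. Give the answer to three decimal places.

FeO: 70.25/71.844 = 0.97781 mol → 0.97781 mol Fe, 0.97781 mol O.
SiO2: 29.63/60.083 = 0.49315 mol → 0.49315 mol Si, 0.98630 mol O.
Total oxygen = 1.96411 mol. Normalization factor = 4/1.96411 = 2.03655.
Si per 4 O = 0.49315 × 2.03655 = 1.004.

1.004 Si apfu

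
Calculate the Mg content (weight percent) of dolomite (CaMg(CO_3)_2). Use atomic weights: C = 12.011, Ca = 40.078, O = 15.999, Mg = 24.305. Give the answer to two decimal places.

13.18 weight percent

M(CaMg(CO_3)_2) = 184.399 g/mol.
Mg contributes 1 × 24.305 = 24.305 g per mole.
24.305/184.399 = 0.1318 → 13.18%.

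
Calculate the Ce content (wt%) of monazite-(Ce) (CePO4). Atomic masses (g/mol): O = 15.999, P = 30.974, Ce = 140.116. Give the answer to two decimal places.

Formula mass = 1*140.116 + 1*30.974 + 4*15.999 = 235.086 g/mol, of which 140.116 g is Ce.
So Ce makes up 140.116/235.086 = 0.5960 of the mass, i.e. 59.60%.

59.60 wt%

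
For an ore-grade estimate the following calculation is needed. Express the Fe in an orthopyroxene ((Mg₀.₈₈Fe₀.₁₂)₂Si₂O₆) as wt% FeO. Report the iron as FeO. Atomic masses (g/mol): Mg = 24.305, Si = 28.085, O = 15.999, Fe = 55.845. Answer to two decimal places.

8.28 wt%

M((Mg₀.₈₈Fe₀.₁₂)₂Si₂O₆) = 208.344 g/mol; M(FeO) = 71.844 g/mol.
Moles FeO per formula unit = 0.24 Fe ÷ 1 = 0.2400.
FeO fraction = (0.2400 × 71.844) / 208.344 = 17.243/208.344 = 0.0828.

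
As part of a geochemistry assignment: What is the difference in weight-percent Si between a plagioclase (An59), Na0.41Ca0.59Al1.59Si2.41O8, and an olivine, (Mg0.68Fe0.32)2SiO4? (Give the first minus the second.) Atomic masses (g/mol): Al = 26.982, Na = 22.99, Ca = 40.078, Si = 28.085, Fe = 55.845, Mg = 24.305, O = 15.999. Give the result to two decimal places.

7.46 percentage points

First mineral: 67.685 g Si in 271.650 g formula = 24.92 wt% Si.
Second mineral: 28.085 g Si in 160.877 g formula = 17.46 wt% Si.
24.92% − 17.46% gives a difference of 7.46 percentage points.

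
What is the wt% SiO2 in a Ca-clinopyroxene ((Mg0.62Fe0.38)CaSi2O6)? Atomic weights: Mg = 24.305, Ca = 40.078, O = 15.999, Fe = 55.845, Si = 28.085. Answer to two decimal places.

52.58 wt%

Formula mass = 228.532 g/mol.
2 Si → 2.0000 mol SiO2 per formula unit; M(SiO2) = 60.083, so SiO2 mass = 120.166 g.
120.166/228.532 × 100 = 52.58 wt%.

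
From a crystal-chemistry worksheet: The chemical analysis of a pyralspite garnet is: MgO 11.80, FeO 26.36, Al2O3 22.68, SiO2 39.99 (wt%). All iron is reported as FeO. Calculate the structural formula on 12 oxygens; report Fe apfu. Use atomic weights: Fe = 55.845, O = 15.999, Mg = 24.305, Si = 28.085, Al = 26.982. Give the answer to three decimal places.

11.80 wt% MgO ÷ 40.304 g/mol = 0.29277 mol, giving 0.29277 Mg and 0.29277 O.
26.36 wt% FeO ÷ 71.844 g/mol = 0.36691 mol, giving 0.36691 Fe and 0.36691 O.
22.68 wt% Al2O3 ÷ 101.961 g/mol = 0.22244 mol, giving 0.44488 Al and 0.66732 O.
39.99 wt% SiO2 ÷ 60.083 g/mol = 0.66558 mol, giving 0.66558 Si and 1.33116 O.
Oxygen sums to 2.65816; scaling by 12/2.65816 = 4.51440 puts the formula on 12 O.
Fe: 0.36691 × 4.51440 = 1.656 atoms per formula unit.

1.656 Fe apfu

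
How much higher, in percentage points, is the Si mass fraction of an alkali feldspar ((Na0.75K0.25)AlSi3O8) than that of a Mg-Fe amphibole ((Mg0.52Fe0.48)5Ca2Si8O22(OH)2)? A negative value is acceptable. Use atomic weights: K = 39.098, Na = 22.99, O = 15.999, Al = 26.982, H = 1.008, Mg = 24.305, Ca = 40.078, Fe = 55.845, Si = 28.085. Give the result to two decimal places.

6.35 percentage points

M((Na0.75K0.25)AlSi3O8) = 266.246 g/mol, so wt% Si = 84.255/266.246 × 100 = 31.65%.
M((Mg0.52Fe0.48)5Ca2Si8O22(OH)2) = 888.049 g/mol, so wt% Si = 224.680/888.049 × 100 = 25.30%.
31.65 − 25.30 = 6.35 pp.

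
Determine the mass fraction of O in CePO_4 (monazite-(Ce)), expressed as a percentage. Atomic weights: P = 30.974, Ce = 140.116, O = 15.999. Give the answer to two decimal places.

27.22 wt%

M(CePO_4) = 235.086 g/mol.
O contributes 4 × 15.999 = 63.996 g per mole.
63.996/235.086 = 0.2722 → 27.22%.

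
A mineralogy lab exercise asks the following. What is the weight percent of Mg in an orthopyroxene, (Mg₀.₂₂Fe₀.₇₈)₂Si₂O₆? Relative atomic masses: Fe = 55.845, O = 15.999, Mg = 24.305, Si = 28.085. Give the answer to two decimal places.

4.28 weight percent

Molar mass of (Mg₀.₂₂Fe₀.₇₈)₂Si₂O₆: 0.44×24.305 + 1.56×55.845 + 2×28.085 + 6×15.999 = 249.976 g/mol.
Mass of Mg per formula unit: 0.44 × 24.305 = 10.694 g.
Weight fraction Mg = 10.694 / 249.976 = 0.0428.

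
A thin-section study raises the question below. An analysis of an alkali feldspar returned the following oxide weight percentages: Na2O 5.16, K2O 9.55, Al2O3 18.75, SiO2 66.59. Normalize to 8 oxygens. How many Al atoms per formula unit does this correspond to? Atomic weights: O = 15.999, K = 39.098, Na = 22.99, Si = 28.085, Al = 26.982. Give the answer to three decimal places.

0.996 Al apfu

5.16 wt% Na2O ÷ 61.979 g/mol = 0.08325 mol, giving 0.16650 Na and 0.08325 O.
9.55 wt% K2O ÷ 94.195 g/mol = 0.10139 mol, giving 0.20278 K and 0.10139 O.
18.75 wt% Al2O3 ÷ 101.961 g/mol = 0.18389 mol, giving 0.36778 Al and 0.55167 O.
66.59 wt% SiO2 ÷ 60.083 g/mol = 1.10830 mol, giving 1.10830 Si and 2.21660 O.
Oxygen sums to 2.95291; scaling by 8/2.95291 = 2.70919 puts the formula on 8 O.
Al: 0.36778 × 2.70919 = 0.996 atoms per formula unit.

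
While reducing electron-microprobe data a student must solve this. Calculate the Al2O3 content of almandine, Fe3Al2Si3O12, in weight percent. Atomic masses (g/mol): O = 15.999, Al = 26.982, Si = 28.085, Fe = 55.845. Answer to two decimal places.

M(Fe3Al2Si3O12) = 497.742 g/mol; M(Al2O3) = 101.961 g/mol.
Moles Al2O3 per formula unit = 2 Al ÷ 2 = 1.0000.
Al2O3 fraction = (1.0000 × 101.961) / 497.742 = 101.961/497.742 = 0.2048.

20.48 wt%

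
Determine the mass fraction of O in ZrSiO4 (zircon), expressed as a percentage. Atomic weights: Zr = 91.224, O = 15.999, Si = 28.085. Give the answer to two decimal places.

34.91 wt%

M(ZrSiO4) = 183.305 g/mol.
O contributes 4 × 15.999 = 63.996 g per mole.
63.996/183.305 = 0.3491 → 34.91%.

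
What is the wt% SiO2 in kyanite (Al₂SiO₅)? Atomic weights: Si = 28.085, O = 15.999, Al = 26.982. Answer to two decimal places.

M(Al₂SiO₅) = 162.044 g/mol; M(SiO2) = 60.083 g/mol.
Moles SiO2 per formula unit = 1 Si ÷ 1 = 1.0000.
SiO2 fraction = (1.0000 × 60.083) / 162.044 = 60.083/162.044 = 0.3708.

37.08 wt%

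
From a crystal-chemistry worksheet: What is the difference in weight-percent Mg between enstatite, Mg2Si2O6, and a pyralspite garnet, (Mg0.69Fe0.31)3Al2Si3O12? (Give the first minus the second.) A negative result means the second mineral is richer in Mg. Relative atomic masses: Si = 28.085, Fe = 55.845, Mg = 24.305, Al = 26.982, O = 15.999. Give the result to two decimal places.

12.58 percentage points

First mineral: 48.610 g Mg in 200.774 g formula = 24.21 wt% Mg.
Second mineral: 50.311 g Mg in 432.454 g formula = 11.63 wt% Mg.
24.21% − 11.63% gives a difference of 12.58 percentage points.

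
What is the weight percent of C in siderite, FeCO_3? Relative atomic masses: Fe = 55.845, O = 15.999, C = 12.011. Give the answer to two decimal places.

Formula mass = 1*55.845 + 1*12.011 + 3*15.999 = 115.853 g/mol, of which 12.011 g is C.
So C makes up 12.011/115.853 = 0.1037 of the mass, i.e. 10.37%.

10.37 mass %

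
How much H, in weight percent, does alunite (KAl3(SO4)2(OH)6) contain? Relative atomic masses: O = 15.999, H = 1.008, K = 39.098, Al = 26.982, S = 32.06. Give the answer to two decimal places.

1.46 weight percent

Molar mass of KAl3(SO4)2(OH)6: 1×39.098 + 3×26.982 + 2×32.06 + 14×15.999 + 6×1.008 = 414.198 g/mol.
Mass of H per formula unit: 6 × 1.008 = 6.048 g.
Weight fraction H = 6.048 / 414.198 = 0.0146.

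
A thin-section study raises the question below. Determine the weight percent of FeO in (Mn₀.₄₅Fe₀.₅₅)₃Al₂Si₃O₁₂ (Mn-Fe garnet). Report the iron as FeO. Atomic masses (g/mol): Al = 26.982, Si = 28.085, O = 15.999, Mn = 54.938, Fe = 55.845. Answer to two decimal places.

23.87 wt%

M((Mn₀.₄₅Fe₀.₅₅)₃Al₂Si₃O₁₂) = 496.518 g/mol; M(FeO) = 71.844 g/mol.
Moles FeO per formula unit = 1.65 Fe ÷ 1 = 1.6500.
FeO fraction = (1.6500 × 71.844) / 496.518 = 118.543/496.518 = 0.2387.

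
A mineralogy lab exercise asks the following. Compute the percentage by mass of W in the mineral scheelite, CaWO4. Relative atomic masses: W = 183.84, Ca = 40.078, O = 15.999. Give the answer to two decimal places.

63.85 wt%

Molar mass of CaWO4: 1·40.078 + 1·183.84 + 4·15.999 = 287.914 g/mol.
Mass of W per formula unit: 1 × 183.84 = 183.840 g.
Weight fraction W = 183.840 / 287.914 = 0.6385.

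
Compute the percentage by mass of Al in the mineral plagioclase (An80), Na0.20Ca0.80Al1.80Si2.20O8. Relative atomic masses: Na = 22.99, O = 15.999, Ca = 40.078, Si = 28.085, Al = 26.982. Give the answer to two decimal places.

17.66 wt%

Molar mass of Na0.20Ca0.80Al1.80Si2.20O8: 0.20·22.99 + 0.80·40.078 + 1.80·26.982 + 2.20·28.085 + 8·15.999 = 275.007 g/mol.
Mass of Al per formula unit: 1.80 × 26.982 = 48.568 g.
Weight fraction Al = 48.568 / 275.007 = 0.1766.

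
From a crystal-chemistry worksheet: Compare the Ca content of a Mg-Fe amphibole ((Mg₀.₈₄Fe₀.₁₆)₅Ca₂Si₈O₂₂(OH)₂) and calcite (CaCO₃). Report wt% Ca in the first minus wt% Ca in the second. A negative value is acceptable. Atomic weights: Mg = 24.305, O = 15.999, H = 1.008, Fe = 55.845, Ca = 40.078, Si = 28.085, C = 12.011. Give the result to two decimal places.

-30.47 percentage points

Ca in (Mg₀.₈₄Fe₀.₁₆)₅Ca₂Si₈O₂₂(OH)₂: molar mass 837.585 g/mol; 2×40.078 = 80.156 g → 9.57 wt%.
Ca in CaCO₃: molar mass 100.086 g/mol; 1×40.078 = 40.078 g → 40.04 wt%.
Difference = 9.57 − 40.04 = -30.47 percentage points.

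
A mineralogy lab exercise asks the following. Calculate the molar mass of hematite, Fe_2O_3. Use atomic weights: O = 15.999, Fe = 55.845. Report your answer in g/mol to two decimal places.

159.69 g/mol

The formula mass is the sum 2×55.845 + 3×15.999.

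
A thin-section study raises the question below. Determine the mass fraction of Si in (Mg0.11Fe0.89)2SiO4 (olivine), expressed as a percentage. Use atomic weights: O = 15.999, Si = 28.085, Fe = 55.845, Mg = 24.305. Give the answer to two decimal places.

Molar mass of (Mg0.11Fe0.89)2SiO4: 0.22*24.305 + 1.78*55.845 + 1*28.085 + 4*15.999 = 196.832 g/mol.
Mass of Si per formula unit: 1 × 28.085 = 28.085 g.
Weight fraction Si = 28.085 / 196.832 = 0.1427.

14.27 wt%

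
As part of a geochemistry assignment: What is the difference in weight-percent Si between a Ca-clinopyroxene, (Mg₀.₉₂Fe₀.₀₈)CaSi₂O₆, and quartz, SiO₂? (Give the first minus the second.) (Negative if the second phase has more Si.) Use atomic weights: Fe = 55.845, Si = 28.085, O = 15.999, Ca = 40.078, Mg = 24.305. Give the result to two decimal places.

M((Mg₀.₉₂Fe₀.₀₈)CaSi₂O₆) = 219.070 g/mol, so wt% Si = 56.170/219.070 × 100 = 25.64%.
M(SiO₂) = 60.083 g/mol, so wt% Si = 28.085/60.083 × 100 = 46.74%.
25.64 − 46.74 = -21.10 pp.

-21.10 percentage points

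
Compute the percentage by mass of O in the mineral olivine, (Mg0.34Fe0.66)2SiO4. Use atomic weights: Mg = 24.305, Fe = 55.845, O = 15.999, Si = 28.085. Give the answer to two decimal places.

Molar mass of (Mg0.34Fe0.66)2SiO4: 0.68·24.305 + 1.32·55.845 + 1·28.085 + 4·15.999 = 182.324 g/mol.
Mass of O per formula unit: 4 × 15.999 = 63.996 g.
Weight fraction O = 63.996 / 182.324 = 0.3510.

35.10 weight percent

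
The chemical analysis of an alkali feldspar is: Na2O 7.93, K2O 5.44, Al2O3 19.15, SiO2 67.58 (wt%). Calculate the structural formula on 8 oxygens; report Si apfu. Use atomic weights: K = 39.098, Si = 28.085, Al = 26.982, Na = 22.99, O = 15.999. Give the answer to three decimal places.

3.001 Si apfu

7.93 wt% Na2O ÷ 61.979 g/mol = 0.12795 mol, giving 0.25590 Na and 0.12795 O.
5.44 wt% K2O ÷ 94.195 g/mol = 0.05775 mol, giving 0.11550 K and 0.05775 O.
19.15 wt% Al2O3 ÷ 101.961 g/mol = 0.18782 mol, giving 0.37564 Al and 0.56346 O.
67.58 wt% SiO2 ÷ 60.083 g/mol = 1.12478 mol, giving 1.12478 Si and 2.24956 O.
Oxygen sums to 2.99872; scaling by 8/2.99872 = 2.66780 puts the formula on 8 O.
Si: 1.12478 × 2.66780 = 3.001 atoms per formula unit.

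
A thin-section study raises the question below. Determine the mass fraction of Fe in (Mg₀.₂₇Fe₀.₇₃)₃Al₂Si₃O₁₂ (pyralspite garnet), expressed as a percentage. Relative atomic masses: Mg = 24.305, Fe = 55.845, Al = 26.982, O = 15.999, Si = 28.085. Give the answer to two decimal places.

Molar mass of (Mg₀.₂₇Fe₀.₇₃)₃Al₂Si₃O₁₂: 0.81×24.305 + 2.19×55.845 + 2×26.982 + 3×28.085 + 12×15.999 = 472.195 g/mol.
Mass of Fe per formula unit: 2.19 × 55.845 = 122.301 g.
Weight fraction Fe = 122.301 / 472.195 = 0.2590.

25.90 mass %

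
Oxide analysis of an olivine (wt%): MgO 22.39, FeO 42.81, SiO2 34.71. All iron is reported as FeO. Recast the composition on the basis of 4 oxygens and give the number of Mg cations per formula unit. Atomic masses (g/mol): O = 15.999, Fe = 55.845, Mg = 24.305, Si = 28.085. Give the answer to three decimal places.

MgO: 22.39/40.304 = 0.55553 mol → 0.55553 mol Mg, 0.55553 mol O.
FeO: 42.81/71.844 = 0.59587 mol → 0.59587 mol Fe, 0.59587 mol O.
SiO2: 34.71/60.083 = 0.57770 mol → 0.57770 mol Si, 1.15540 mol O.
Total oxygen = 2.30680 mol. Normalization factor = 4/2.30680 = 1.73400.
Mg per 4 O = 0.55553 × 1.73400 = 0.963.

0.963 Mg apfu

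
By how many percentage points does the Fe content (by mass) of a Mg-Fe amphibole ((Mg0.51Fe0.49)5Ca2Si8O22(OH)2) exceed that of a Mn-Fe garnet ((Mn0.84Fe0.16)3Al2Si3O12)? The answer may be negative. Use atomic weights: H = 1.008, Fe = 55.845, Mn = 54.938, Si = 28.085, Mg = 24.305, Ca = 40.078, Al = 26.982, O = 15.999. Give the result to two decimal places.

First mineral: 136.820 g Fe in 889.626 g formula = 15.38 wt% Fe.
Second mineral: 26.806 g Fe in 495.456 g formula = 5.41 wt% Fe.
15.38% − 5.41% gives a difference of 9.97 percentage points.

9.97 percentage points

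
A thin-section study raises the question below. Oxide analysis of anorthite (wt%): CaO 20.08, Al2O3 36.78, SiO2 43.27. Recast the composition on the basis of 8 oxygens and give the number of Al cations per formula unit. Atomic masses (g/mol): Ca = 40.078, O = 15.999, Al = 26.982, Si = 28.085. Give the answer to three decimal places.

CaO (M=56.077): mol = 0.35808; Ca = 0.35808, O = 0.35808.
Al2O3 (M=101.961): mol = 0.36073; Al = 0.72146, O = 1.08219.
SiO2 (M=60.083): mol = 0.72017; Si = 0.72017, O = 1.44034.
ΣO = 2.88061; factor = 8/ΣO = 2.77719.
Al apfu = 0.72146 × 2.77719 = 2.004.

2.004 Al apfu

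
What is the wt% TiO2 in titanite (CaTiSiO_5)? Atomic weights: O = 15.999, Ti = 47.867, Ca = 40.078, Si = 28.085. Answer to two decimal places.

Formula mass = 196.025 g/mol.
1 Ti → 1.0000 mol TiO2 per formula unit; M(TiO2) = 79.865, so TiO2 mass = 79.865 g.
79.865/196.025 × 100 = 40.74 wt%.

40.74 wt%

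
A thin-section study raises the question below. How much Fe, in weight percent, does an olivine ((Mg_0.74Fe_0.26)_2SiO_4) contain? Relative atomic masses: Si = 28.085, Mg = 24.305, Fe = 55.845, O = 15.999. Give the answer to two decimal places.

M((Mg_0.74Fe_0.26)_2SiO_4) = 157.092 g/mol.
Fe contributes 0.52 × 55.845 = 29.039 g per mole.
29.039/157.092 = 0.1849 → 18.49%.

18.49 weight percent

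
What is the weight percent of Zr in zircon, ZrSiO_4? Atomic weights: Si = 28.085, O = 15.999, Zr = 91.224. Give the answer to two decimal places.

Molar mass of ZrSiO_4: 1·91.224 + 1·28.085 + 4·15.999 = 183.305 g/mol.
Mass of Zr per formula unit: 1 × 91.224 = 91.224 g.
Weight fraction Zr = 91.224 / 183.305 = 0.4977.

49.77 weight percent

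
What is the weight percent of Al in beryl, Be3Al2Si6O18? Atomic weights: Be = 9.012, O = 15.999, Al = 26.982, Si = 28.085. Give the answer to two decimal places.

10.04 wt%

Formula mass = 3·9.012 + 2·26.982 + 6·28.085 + 18·15.999 = 537.492 g/mol, of which 53.964 g is Al.
So Al makes up 53.964/537.492 = 0.1004 of the mass, i.e. 10.04%.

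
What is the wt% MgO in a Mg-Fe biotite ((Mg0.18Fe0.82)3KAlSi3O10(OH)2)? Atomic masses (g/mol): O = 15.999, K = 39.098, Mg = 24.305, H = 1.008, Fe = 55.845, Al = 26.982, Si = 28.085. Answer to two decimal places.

4.40 wt%

Molar mass of (Mg0.18Fe0.82)3KAlSi3O10(OH)2 = 0.54×24.305 + 2.46×55.845 + 1×39.098 + 1×26.982 + 3×28.085 + 12×15.999 + 2×1.008 = 494.842 g/mol.
Each formula unit contains 0.54 Mg, equivalent to 0.54/1 = 0.5400 mol MgO.
M(MgO) = 1×24.305 + 1×15.999 = 40.304 g/mol.
Mass of MgO per formula unit = 0.5400 × 40.304 = 21.764 g.
MgO wt% = 21.764 / 494.842 × 100 = 4.40%.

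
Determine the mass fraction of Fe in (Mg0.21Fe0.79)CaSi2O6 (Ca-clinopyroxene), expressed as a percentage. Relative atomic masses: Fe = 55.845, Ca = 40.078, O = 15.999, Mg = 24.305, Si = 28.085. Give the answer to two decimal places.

M((Mg0.21Fe0.79)CaSi2O6) = 241.464 g/mol.
Fe contributes 0.79 × 55.845 = 44.118 g per mole.
44.118/241.464 = 0.1827 → 18.27%.

18.27 weight percent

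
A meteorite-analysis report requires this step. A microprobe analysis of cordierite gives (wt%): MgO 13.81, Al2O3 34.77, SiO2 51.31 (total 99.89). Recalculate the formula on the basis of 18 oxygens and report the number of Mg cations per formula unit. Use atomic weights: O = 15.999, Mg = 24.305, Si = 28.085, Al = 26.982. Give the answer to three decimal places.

MgO (M=40.304): mol = 0.34265; Mg = 0.34265, O = 0.34265.
Al2O3 (M=101.961): mol = 0.34101; Al = 0.68202, O = 1.02303.
SiO2 (M=60.083): mol = 0.85399; Si = 0.85399, O = 1.70798.
ΣO = 3.07366; factor = 18/ΣO = 5.85621.
Mg apfu = 0.34265 × 5.85621 = 2.007.

2.007 Mg apfu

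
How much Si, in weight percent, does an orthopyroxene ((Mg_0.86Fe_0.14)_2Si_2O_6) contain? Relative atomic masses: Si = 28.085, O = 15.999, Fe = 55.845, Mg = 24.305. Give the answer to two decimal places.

26.80 weight percent

M((Mg_0.86Fe_0.14)_2Si_2O_6) = 209.605 g/mol.
Si contributes 2 × 28.085 = 56.170 g per mole.
56.170/209.605 = 0.2680 → 26.80%.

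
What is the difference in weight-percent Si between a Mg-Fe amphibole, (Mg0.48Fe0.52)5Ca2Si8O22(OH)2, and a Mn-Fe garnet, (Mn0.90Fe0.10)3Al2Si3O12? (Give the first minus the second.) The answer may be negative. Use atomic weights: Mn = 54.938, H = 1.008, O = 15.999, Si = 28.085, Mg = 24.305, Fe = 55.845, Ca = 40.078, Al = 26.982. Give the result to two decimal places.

Si in (Mg0.48Fe0.52)5Ca2Si8O22(OH)2: molar mass 894.357 g/mol; 8×28.085 = 224.680 g → 25.12 wt%.
Si in (Mn0.90Fe0.10)3Al2Si3O12: molar mass 495.293 g/mol; 3×28.085 = 84.255 g → 17.01 wt%.
Difference = 25.12 − 17.01 = 8.11 percentage points.

8.11 percentage points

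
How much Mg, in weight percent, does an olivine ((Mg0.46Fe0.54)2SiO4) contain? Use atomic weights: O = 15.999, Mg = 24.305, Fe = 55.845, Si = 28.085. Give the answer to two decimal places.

M((Mg0.46Fe0.54)2SiO4) = 174.754 g/mol.
Mg contributes 0.92 × 24.305 = 22.361 g per mole.
22.361/174.754 = 0.1280 → 12.80%.

12.80 weight percent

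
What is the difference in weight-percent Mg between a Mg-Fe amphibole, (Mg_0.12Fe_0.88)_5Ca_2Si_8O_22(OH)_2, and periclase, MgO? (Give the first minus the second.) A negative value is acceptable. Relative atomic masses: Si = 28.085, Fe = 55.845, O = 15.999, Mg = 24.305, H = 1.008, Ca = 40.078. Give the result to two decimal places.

-58.77 percentage points

First mineral: 14.583 g Mg in 951.129 g formula = 1.53 wt% Mg.
Second mineral: 24.305 g Mg in 40.304 g formula = 60.30 wt% Mg.
1.53% − 60.30% gives a difference of -58.77 percentage points.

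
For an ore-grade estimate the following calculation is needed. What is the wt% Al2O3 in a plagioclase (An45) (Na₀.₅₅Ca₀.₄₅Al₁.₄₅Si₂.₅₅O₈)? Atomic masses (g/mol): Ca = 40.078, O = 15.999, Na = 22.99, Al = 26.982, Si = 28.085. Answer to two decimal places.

27.44 wt%

M(Na₀.₅₅Ca₀.₄₅Al₁.₄₅Si₂.₅₅O₈) = 269.412 g/mol; M(Al2O3) = 101.961 g/mol.
Moles Al2O3 per formula unit = 1.45 Al ÷ 2 = 0.7250.
Al2O3 fraction = (0.7250 × 101.961) / 269.412 = 73.922/269.412 = 0.2744.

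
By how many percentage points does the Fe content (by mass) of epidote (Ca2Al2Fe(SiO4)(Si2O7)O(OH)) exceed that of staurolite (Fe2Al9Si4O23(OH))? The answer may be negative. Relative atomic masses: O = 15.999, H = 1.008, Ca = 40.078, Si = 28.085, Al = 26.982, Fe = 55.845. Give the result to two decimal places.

Fe in Ca2Al2Fe(SiO4)(Si2O7)O(OH): molar mass 483.215 g/mol; 1×55.845 = 55.845 g → 11.56 wt%.
Fe in Fe2Al9Si4O23(OH): molar mass 851.852 g/mol; 2×55.845 = 111.690 g → 13.11 wt%.
Difference = 11.56 − 13.11 = -1.55 percentage points.

-1.55 percentage points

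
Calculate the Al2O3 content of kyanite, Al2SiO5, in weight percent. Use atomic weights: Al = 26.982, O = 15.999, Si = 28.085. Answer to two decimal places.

62.92 wt%

Formula mass = 162.044 g/mol.
2 Al → 1.0000 mol Al2O3 per formula unit; M(Al2O3) = 101.961, so Al2O3 mass = 101.961 g.
101.961/162.044 × 100 = 62.92 wt%.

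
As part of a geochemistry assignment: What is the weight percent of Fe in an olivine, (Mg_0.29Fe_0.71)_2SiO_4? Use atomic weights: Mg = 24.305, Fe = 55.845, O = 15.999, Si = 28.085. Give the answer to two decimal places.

Molar mass of (Mg_0.29Fe_0.71)_2SiO_4: 0.58×24.305 + 1.42×55.845 + 1×28.085 + 4×15.999 = 185.478 g/mol.
Mass of Fe per formula unit: 1.42 × 55.845 = 79.300 g.
Weight fraction Fe = 79.300 / 185.478 = 0.4275.

42.75 wt%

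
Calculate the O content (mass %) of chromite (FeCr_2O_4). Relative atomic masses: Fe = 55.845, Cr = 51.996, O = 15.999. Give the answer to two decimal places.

28.59 mass %

Formula mass = 1·55.845 + 2·51.996 + 4·15.999 = 223.833 g/mol, of which 63.996 g is O.
So O makes up 63.996/223.833 = 0.2859 of the mass, i.e. 28.59%.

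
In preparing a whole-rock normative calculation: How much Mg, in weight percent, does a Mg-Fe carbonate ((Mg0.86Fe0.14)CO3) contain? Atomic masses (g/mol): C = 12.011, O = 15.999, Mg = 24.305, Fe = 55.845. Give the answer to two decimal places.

Formula mass = 0.86×24.305 + 0.14×55.845 + 1×12.011 + 3×15.999 = 88.729 g/mol, of which 20.902 g is Mg.
So Mg makes up 20.902/88.729 = 0.2356 of the mass, i.e. 23.56%.

23.56 weight percent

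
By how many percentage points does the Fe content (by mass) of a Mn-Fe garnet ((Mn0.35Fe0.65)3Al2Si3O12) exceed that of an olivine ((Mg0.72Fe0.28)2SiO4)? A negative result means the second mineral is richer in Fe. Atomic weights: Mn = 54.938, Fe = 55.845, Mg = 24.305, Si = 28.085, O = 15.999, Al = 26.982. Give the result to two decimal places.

2.17 percentage points

First mineral: 108.898 g Fe in 496.790 g formula = 21.92 wt% Fe.
Second mineral: 31.273 g Fe in 158.353 g formula = 19.75 wt% Fe.
21.92% − 19.75% gives a difference of 2.17 percentage points.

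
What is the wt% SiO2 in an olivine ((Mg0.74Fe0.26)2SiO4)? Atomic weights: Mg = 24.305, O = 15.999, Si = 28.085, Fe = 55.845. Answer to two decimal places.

38.25 wt%

M((Mg0.74Fe0.26)2SiO4) = 157.092 g/mol; M(SiO2) = 60.083 g/mol.
Moles SiO2 per formula unit = 1 Si ÷ 1 = 1.0000.
SiO2 fraction = (1.0000 × 60.083) / 157.092 = 60.083/157.092 = 0.3825.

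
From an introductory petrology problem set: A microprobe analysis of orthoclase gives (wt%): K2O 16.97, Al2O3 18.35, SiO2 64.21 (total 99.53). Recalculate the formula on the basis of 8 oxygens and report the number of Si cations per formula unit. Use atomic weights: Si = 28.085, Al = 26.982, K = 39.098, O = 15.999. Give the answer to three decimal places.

2.992 Si apfu

16.97 wt% K2O ÷ 94.195 g/mol = 0.18016 mol, giving 0.36032 K and 0.18016 O.
18.35 wt% Al2O3 ÷ 101.961 g/mol = 0.17997 mol, giving 0.35994 Al and 0.53991 O.
64.21 wt% SiO2 ÷ 60.083 g/mol = 1.06869 mol, giving 1.06869 Si and 2.13738 O.
Oxygen sums to 2.85745; scaling by 8/2.85745 = 2.79970 puts the formula on 8 O.
Si: 1.06869 × 2.79970 = 2.992 atoms per formula unit.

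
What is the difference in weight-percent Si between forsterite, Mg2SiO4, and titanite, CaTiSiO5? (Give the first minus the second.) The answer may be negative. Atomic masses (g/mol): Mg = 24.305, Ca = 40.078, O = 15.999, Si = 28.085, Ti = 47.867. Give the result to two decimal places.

5.63 percentage points

Si in Mg2SiO4: molar mass 140.691 g/mol; 1×28.085 = 28.085 g → 19.96 wt%.
Si in CaTiSiO5: molar mass 196.025 g/mol; 1×28.085 = 28.085 g → 14.33 wt%.
Difference = 19.96 − 14.33 = 5.63 percentage points.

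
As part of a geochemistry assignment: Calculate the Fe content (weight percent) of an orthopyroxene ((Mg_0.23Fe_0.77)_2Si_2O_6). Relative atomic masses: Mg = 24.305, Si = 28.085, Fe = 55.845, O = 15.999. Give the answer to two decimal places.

Formula mass = 0.46*24.305 + 1.54*55.845 + 2*28.085 + 6*15.999 = 249.346 g/mol, of which 86.001 g is Fe.
So Fe makes up 86.001/249.346 = 0.3449 of the mass, i.e. 34.49%.

34.49 weight percent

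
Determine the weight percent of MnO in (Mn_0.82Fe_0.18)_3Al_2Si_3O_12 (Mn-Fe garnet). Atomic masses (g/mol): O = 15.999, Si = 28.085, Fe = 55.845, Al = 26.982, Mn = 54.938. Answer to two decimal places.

35.22 wt%

M((Mn_0.82Fe_0.18)_3Al_2Si_3O_12) = 495.511 g/mol; M(MnO) = 70.937 g/mol.
Moles MnO per formula unit = 2.46 Mn ÷ 1 = 2.4600.
MnO fraction = (2.4600 × 70.937) / 495.511 = 174.505/495.511 = 0.3522.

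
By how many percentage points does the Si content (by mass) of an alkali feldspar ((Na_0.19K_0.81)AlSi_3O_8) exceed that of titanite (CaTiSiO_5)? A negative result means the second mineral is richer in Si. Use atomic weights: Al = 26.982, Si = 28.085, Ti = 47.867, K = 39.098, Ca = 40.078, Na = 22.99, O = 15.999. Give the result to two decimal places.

16.28 percentage points

First mineral: 84.255 g Si in 275.266 g formula = 30.61 wt% Si.
Second mineral: 28.085 g Si in 196.025 g formula = 14.33 wt% Si.
30.61% − 14.33% gives a difference of 16.28 percentage points.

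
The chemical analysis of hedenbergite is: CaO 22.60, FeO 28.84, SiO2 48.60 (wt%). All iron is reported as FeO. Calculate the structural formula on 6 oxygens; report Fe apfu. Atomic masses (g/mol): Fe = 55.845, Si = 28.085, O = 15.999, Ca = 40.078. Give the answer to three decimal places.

CaO (M=56.077): mol = 0.40302; Ca = 0.40302, O = 0.40302.
FeO (M=71.844): mol = 0.40143; Fe = 0.40143, O = 0.40143.
SiO2 (M=60.083): mol = 0.80888; Si = 0.80888, O = 1.61776.
ΣO = 2.42221; factor = 6/ΣO = 2.47708.
Fe apfu = 0.40143 × 2.47708 = 0.994.

0.994 Fe apfu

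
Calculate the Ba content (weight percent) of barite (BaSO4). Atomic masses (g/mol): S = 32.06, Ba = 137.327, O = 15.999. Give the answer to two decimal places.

58.84 weight percent

Molar mass of BaSO4: 1·137.327 + 1·32.06 + 4·15.999 = 233.383 g/mol.
Mass of Ba per formula unit: 1 × 137.327 = 137.327 g.
Weight fraction Ba = 137.327 / 233.383 = 0.5884.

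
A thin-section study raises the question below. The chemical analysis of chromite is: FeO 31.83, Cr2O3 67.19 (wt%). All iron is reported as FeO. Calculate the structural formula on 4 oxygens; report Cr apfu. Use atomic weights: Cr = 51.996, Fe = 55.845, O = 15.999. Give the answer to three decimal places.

FeO (M=71.844): mol = 0.44304; Fe = 0.44304, O = 0.44304.
Cr2O3 (M=151.989): mol = 0.44207; Cr = 0.88414, O = 1.32621.
ΣO = 1.76925; factor = 4/ΣO = 2.26084.
Cr apfu = 0.88414 × 2.26084 = 1.999.

1.999 Cr apfu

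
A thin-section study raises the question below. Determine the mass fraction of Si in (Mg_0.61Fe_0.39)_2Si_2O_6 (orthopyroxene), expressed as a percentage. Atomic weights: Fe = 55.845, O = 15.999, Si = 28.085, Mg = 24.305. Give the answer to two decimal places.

M((Mg_0.61Fe_0.39)_2Si_2O_6) = 225.375 g/mol.
Si contributes 2 × 28.085 = 56.170 g per mole.
56.170/225.375 = 0.2492 → 24.92%.

24.92 weight percent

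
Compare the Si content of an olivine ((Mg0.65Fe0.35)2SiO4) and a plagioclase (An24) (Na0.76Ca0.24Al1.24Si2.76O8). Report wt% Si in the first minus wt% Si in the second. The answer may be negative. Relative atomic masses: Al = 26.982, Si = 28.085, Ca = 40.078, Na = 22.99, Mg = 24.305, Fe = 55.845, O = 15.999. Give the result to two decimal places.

-11.88 percentage points

First mineral: 28.085 g Si in 162.769 g formula = 17.25 wt% Si.
Second mineral: 77.515 g Si in 266.055 g formula = 29.13 wt% Si.
17.25% − 29.13% gives a difference of -11.88 percentage points.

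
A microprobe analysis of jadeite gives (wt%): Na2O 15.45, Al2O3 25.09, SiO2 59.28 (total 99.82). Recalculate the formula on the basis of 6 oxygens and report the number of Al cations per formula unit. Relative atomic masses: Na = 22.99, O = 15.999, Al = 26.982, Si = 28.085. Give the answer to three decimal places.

Na2O: 15.45/61.979 = 0.24928 mol → 0.49856 mol Na, 0.24928 mol O.
Al2O3: 25.09/101.961 = 0.24607 mol → 0.49214 mol Al, 0.73821 mol O.
SiO2: 59.28/60.083 = 0.98664 mol → 0.98664 mol Si, 1.97328 mol O.
Total oxygen = 2.96077 mol. Normalization factor = 6/2.96077 = 2.02650.
Al per 6 O = 0.49214 × 2.02650 = 0.997.

0.997 Al apfu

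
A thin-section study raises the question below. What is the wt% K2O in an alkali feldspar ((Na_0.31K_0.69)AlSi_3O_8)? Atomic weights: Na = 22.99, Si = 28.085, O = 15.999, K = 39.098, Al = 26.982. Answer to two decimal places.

Molar mass of (Na_0.31K_0.69)AlSi_3O_8 = 0.31×22.99 + 0.69×39.098 + 1×26.982 + 3×28.085 + 8×15.999 = 273.334 g/mol.
Each formula unit contains 0.69 K, equivalent to 0.69/2 = 0.3450 mol K2O.
M(K2O) = 2×39.098 + 1×15.999 = 94.195 g/mol.
Mass of K2O per formula unit = 0.3450 × 94.195 = 32.497 g.
K2O wt% = 32.497 / 273.334 × 100 = 11.89%.

11.89 wt%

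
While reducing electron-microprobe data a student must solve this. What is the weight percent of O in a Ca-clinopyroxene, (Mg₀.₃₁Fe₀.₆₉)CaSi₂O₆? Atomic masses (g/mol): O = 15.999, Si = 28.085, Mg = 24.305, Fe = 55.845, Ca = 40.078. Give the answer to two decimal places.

40.28 mass %

M((Mg₀.₃₁Fe₀.₆₉)CaSi₂O₆) = 238.310 g/mol.
O contributes 6 × 15.999 = 95.994 g per mole.
95.994/238.310 = 0.4028 → 40.28%.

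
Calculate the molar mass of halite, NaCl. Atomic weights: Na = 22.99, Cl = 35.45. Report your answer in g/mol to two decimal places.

Na: 1 × 22.99 = 22.9900
Cl: 1 × 35.45 = 35.4500
Summing the contributions gives the formula mass.

58.44 g/mol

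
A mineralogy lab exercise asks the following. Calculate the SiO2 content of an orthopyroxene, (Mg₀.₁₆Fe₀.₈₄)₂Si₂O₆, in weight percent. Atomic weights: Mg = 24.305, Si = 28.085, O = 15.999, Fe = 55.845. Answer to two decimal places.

Formula mass = 253.761 g/mol.
2 Si → 2.0000 mol SiO2 per formula unit; M(SiO2) = 60.083, so SiO2 mass = 120.166 g.
120.166/253.761 × 100 = 47.35 wt%.

47.35 wt%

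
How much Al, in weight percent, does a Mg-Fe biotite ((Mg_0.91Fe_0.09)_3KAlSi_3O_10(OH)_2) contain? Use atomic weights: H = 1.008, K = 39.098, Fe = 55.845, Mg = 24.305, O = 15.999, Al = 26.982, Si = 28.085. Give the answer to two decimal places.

6.34 weight percent

M((Mg_0.91Fe_0.09)_3KAlSi_3O_10(OH)_2) = 425.770 g/mol.
Al contributes 1 × 26.982 = 26.982 g per mole.
26.982/425.770 = 0.0634 → 6.34%.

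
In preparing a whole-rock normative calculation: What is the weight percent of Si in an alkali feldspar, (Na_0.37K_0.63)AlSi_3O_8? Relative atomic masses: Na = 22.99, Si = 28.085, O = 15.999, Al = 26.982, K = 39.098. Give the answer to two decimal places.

30.93 wt%

Molar mass of (Na_0.37K_0.63)AlSi_3O_8: 0.37×22.99 + 0.63×39.098 + 1×26.982 + 3×28.085 + 8×15.999 = 272.367 g/mol.
Mass of Si per formula unit: 3 × 28.085 = 84.255 g.
Weight fraction Si = 84.255 / 272.367 = 0.3093.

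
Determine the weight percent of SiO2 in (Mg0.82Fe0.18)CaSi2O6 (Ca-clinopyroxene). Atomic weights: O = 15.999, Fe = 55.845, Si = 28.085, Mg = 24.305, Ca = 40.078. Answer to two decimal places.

54.07 wt%

Molar mass of (Mg0.82Fe0.18)CaSi2O6 = 0.82×24.305 + 0.18×55.845 + 1×40.078 + 2×28.085 + 6×15.999 = 222.224 g/mol.
Each formula unit contains 2 Si, equivalent to 2/1 = 2.0000 mol SiO2.
M(SiO2) = 1×28.085 + 2×15.999 = 60.083 g/mol.
Mass of SiO2 per formula unit = 2.0000 × 60.083 = 120.166 g.
SiO2 wt% = 120.166 / 222.224 × 100 = 54.07%.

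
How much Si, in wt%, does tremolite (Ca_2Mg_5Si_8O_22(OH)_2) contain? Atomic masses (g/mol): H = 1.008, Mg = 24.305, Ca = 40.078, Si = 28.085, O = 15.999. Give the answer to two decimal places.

27.66 wt%

M(Ca_2Mg_5Si_8O_22(OH)_2) = 812.353 g/mol.
Si contributes 8 × 28.085 = 224.680 g per mole.
224.680/812.353 = 0.2766 → 27.66%.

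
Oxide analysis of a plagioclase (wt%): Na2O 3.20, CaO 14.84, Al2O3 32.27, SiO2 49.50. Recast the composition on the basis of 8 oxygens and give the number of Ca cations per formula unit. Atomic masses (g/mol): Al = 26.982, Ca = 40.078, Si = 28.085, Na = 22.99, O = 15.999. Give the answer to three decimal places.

0.727 Ca apfu

3.20 wt% Na2O ÷ 61.979 g/mol = 0.05163 mol, giving 0.10326 Na and 0.05163 O.
14.84 wt% CaO ÷ 56.077 g/mol = 0.26464 mol, giving 0.26464 Ca and 0.26464 O.
32.27 wt% Al2O3 ÷ 101.961 g/mol = 0.31649 mol, giving 0.63298 Al and 0.94947 O.
49.50 wt% SiO2 ÷ 60.083 g/mol = 0.82386 mol, giving 0.82386 Si and 1.64772 O.
Oxygen sums to 2.91346; scaling by 8/2.91346 = 2.74588 puts the formula on 8 O.
Ca: 0.26464 × 2.74588 = 0.727 atoms per formula unit.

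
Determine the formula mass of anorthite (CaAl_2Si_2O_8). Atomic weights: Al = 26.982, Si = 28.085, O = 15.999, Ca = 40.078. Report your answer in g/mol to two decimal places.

The formula mass is the sum 1(40.078) + 2(26.982) + 2(28.085) + 8(15.999).

278.20 g/mol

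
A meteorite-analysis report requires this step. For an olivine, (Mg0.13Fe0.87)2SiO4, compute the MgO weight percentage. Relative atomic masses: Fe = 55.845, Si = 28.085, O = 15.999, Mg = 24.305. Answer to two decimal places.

M((Mg0.13Fe0.87)2SiO4) = 195.571 g/mol; M(MgO) = 40.304 g/mol.
Moles MgO per formula unit = 0.26 Mg ÷ 1 = 0.2600.
MgO fraction = (0.2600 × 40.304) / 195.571 = 10.479/195.571 = 0.0536.

5.36 wt%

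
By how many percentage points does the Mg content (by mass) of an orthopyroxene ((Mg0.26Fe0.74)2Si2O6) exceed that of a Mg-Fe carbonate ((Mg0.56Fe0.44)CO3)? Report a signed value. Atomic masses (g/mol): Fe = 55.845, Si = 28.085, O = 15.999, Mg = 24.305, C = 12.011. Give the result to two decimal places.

Mg in (Mg0.26Fe0.74)2Si2O6: molar mass 247.453 g/mol; 0.52×24.305 = 12.639 g → 5.11 wt%.
Mg in (Mg0.56Fe0.44)CO3: molar mass 98.191 g/mol; 0.56×24.305 = 13.611 g → 13.86 wt%.
Difference = 5.11 − 13.86 = -8.75 percentage points.

-8.75 percentage points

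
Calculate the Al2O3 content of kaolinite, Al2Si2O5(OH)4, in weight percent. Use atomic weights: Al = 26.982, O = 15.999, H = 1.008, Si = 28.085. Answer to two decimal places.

39.50 wt%

Formula mass = 258.157 g/mol.
2 Al → 1.0000 mol Al2O3 per formula unit; M(Al2O3) = 101.961, so Al2O3 mass = 101.961 g.
101.961/258.157 × 100 = 39.50 wt%.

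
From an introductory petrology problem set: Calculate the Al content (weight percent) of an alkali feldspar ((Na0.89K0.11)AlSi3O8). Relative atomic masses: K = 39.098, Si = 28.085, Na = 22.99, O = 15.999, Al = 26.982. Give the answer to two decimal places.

10.22 weight percent

Formula mass = 0.89·22.99 + 0.11·39.098 + 1·26.982 + 3·28.085 + 8·15.999 = 263.991 g/mol, of which 26.982 g is Al.
So Al makes up 26.982/263.991 = 0.1022 of the mass, i.e. 10.22%.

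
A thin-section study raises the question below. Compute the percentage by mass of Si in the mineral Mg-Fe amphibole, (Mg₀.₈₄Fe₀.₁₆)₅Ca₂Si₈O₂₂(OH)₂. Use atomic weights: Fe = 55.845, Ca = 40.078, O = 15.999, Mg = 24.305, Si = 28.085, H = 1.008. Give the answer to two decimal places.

Molar mass of (Mg₀.₈₄Fe₀.₁₆)₅Ca₂Si₈O₂₂(OH)₂: 4.20×24.305 + 0.80×55.845 + 2×40.078 + 8×28.085 + 24×15.999 + 2×1.008 = 837.585 g/mol.
Mass of Si per formula unit: 8 × 28.085 = 224.680 g.
Weight fraction Si = 224.680 / 837.585 = 0.2682.

26.82 wt%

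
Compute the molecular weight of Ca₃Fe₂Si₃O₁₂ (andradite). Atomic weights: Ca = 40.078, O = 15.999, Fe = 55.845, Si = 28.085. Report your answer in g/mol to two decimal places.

508.17 g/mol

The formula mass is the sum 3*40.078 + 2*55.845 + 3*28.085 + 12*15.999.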